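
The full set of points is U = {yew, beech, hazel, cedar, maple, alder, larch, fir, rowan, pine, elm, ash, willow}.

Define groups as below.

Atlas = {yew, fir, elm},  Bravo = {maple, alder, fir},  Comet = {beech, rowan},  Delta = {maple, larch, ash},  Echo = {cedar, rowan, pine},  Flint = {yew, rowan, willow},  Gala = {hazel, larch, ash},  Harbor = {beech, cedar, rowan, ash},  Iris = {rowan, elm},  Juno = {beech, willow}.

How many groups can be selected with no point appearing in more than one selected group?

Atlas, Delta, Echo, Juno are pairwise disjoint (Atlas={yew,fir,elm}; Delta={maple,larch,ash}; Echo={cedar,rowan,pine}; Juno={beech,willow}).
Every remaining group overlaps one of these, and no 5 of the listed groups are pairwise disjoint, so 4 is the maximum.

4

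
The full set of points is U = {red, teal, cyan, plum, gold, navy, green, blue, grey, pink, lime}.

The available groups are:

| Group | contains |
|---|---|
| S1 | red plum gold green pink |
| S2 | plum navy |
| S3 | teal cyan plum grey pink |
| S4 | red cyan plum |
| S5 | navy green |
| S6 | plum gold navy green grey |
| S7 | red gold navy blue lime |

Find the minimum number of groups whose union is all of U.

3

S1 and S3 and S7 together: S1 ∪ S3 ∪ S7 = {red, teal, cyan, plum, gold, navy, green, blue, grey, pink, lime} — every point is covered.
Each group has at most 5 points, and 2·5 = 10 < 11 — so at least 3 groups are needed, and 3 is optimal.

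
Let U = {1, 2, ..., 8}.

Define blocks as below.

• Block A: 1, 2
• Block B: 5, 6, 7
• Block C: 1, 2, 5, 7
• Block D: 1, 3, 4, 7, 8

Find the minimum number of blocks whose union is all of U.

A, B, and D cover everything between them: the union {1, 2, 3, 4, 5, 6, 7, 8} is all of U.
Only D contains 3, so D is forced; the remaining 3 elements need at least 2 more blocks (each remaining block adds at most 2) — so at least 3 blocks are needed, and 3 is optimal.

3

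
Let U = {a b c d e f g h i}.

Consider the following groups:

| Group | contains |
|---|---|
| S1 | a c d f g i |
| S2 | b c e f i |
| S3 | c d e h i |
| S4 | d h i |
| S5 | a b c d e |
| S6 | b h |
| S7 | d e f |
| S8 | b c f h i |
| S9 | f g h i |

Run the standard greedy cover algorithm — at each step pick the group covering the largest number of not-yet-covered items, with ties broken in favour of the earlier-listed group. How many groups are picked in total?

Greedy: pick S1 (covers 6 new) → pick S2 (covers 2 new) → pick S3 (covers 1 new). Total picks: 3.
(The true minimum cover uses only 2 groups, so greedy is not optimal here.)

3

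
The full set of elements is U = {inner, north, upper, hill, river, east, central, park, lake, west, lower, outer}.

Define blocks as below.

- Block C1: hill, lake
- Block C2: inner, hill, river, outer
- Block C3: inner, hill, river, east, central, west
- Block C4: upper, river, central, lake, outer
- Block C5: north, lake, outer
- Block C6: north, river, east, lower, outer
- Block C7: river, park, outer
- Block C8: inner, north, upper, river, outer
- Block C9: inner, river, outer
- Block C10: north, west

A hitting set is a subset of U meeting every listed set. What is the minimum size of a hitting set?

3

H = {river, lake, west} meets every block (each contains at least one member of H), and |H| = 3.
The blocks C1, C9, C10 are pairwise disjoint, so any hitting set needs a separate element for each — at least 3. Hence 3 is optimal.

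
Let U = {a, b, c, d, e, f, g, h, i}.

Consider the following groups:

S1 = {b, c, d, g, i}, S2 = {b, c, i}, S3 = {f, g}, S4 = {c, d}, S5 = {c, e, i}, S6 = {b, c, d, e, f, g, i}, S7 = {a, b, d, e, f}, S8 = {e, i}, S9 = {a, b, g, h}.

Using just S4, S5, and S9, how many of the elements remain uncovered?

1

Union of S4, S5, S9 = {a, b, c, d, e, g, h, i}.
Not covered: f — 1 element.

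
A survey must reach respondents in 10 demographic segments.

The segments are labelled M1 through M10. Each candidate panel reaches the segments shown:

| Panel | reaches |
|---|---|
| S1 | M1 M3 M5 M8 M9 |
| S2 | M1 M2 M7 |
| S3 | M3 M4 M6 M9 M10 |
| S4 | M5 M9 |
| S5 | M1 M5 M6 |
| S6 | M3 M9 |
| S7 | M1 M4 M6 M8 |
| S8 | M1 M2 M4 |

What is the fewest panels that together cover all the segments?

3

Take {S1, S2, S3}. Their union is {M1, M2, M3, M4, M5, M6, M7, M8, M9, M10}, which is all 10 segments.
Only S2 contains M7, so S2 is forced; the remaining 7 segments need at least 2 more panels (each remaining panel adds at most 5) — so at least 3 panels are needed, and 3 is optimal.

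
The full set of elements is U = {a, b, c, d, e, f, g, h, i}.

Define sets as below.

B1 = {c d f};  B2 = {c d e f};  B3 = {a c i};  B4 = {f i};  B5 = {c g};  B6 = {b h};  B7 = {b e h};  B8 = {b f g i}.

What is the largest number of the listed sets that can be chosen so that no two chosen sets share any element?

3

B4, B5, B7 are pairwise disjoint (B4={f,i}; B5={c,g}; B7={b,e,h}).
Every remaining set overlaps one of these, and no 4 of the listed sets are pairwise disjoint, so 3 is the maximum.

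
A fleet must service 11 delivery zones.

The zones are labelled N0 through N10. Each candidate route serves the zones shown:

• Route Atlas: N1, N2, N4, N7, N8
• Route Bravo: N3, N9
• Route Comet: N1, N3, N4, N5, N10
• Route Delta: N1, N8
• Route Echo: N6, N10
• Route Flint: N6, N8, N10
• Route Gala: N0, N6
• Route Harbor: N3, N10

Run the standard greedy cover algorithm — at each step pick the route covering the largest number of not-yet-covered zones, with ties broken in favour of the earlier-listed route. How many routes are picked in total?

Greedy: pick Atlas (covers 5 new) → pick Comet (covers 3 new) → pick Gala (covers 2 new) → pick Bravo (covers 1 new). Total picks: 4.

4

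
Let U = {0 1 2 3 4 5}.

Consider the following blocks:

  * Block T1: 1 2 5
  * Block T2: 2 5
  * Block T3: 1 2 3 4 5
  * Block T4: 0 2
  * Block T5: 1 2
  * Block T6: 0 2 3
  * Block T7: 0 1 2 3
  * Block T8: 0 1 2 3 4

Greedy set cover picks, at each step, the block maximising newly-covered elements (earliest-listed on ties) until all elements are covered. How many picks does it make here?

2

Greedy: pick T3 (covers 5 new) → pick T4 (covers 1 new). Total picks: 2.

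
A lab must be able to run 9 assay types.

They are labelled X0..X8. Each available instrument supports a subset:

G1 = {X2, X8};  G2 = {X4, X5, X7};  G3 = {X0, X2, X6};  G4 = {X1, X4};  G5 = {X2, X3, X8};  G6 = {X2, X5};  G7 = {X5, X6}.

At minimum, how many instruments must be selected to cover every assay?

G2 and G3 and G4 and G5 together: G2 ∪ G3 ∪ G4 ∪ G5 = {X0, X1, X2, X3, X4, X5, X6, X7, X8} — every assay is covered.
Only G4 contains X1, so G4 is forced; the remaining 7 assays need at least 3 more instruments (each remaining instrument adds at most 3) — so at least 4 instruments are needed, and 4 is optimal.

4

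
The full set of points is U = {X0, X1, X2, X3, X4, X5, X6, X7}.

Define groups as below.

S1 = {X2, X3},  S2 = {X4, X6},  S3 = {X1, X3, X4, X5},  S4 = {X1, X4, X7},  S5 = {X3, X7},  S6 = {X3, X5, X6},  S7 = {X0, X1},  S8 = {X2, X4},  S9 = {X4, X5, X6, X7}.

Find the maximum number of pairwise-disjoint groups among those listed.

3

S2, S5, S7 are pairwise disjoint (S2={X4,X6}; S5={X3,X7}; S7={X0,X1}).
Every remaining group overlaps one of these, and no 4 of the listed groups are pairwise disjoint, so 3 is the maximum.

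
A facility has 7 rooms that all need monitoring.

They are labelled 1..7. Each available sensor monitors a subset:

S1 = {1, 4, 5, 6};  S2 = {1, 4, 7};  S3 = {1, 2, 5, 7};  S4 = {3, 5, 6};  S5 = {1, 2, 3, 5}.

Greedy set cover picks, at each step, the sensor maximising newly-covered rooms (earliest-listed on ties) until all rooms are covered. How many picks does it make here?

3

Greedy: pick S1 (covers 4 new) → pick S3 (covers 2 new) → pick S4 (covers 1 new). Total picks: 3.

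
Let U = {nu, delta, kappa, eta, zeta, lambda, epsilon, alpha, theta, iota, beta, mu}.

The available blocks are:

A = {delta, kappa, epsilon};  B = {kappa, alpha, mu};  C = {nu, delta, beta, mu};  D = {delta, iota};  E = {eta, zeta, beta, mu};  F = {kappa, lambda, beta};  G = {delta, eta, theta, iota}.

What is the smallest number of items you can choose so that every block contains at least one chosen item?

H = {delta, kappa, eta} meets every block (each contains at least one member of H), and |H| = 3.
No choice of 2 items meets every block, so 3 is the minimum.

3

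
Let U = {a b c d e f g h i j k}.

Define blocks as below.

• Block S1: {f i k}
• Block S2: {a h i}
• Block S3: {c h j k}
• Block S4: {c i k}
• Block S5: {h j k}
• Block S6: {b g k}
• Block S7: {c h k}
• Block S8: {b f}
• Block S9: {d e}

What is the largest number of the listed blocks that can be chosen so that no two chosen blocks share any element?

S4, S8, S9 are pairwise disjoint (S4={c,i,k}; S8={b,f}; S9={d,e}).
Every remaining block overlaps one of these, and no 4 of the listed blocks are pairwise disjoint, so 3 is the maximum.

3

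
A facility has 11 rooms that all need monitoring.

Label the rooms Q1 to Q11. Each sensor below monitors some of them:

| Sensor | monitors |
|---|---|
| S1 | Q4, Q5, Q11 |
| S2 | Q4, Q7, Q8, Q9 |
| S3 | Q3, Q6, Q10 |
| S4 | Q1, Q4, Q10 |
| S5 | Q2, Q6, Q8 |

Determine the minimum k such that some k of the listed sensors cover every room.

5

Take {S1, S2, S3, S4, S5}. Their union is {Q1, Q2, Q3, Q4, Q5, Q6, Q7, Q8, Q9, Q10, Q11}, which is all 11 rooms.
No 4 of the 5 sensors cover everything (all 5 combinations miss at least one room), so 5 is optimal.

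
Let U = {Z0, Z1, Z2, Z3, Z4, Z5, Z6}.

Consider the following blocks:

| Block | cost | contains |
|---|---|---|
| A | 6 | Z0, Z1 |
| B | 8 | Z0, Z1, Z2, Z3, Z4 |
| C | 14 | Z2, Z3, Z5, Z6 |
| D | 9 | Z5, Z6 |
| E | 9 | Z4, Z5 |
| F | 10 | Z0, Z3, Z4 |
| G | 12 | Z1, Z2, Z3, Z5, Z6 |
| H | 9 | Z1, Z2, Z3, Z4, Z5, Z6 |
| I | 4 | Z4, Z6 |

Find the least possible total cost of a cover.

A, H together cover every element (A ∪ H = {Z0, Z1, Z2, Z3, Z4, Z5, Z6}); total cost 6 + 9 = 15.
No covering selection has total cost below 15.

15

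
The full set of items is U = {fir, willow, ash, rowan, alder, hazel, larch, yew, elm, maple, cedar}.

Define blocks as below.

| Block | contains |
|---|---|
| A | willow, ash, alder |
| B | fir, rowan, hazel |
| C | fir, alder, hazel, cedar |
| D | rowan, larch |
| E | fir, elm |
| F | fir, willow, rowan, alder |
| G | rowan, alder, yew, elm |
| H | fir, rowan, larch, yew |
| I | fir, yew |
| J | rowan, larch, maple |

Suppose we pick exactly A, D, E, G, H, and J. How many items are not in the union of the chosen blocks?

Union of A, D, E, G, H, J = {fir, willow, ash, rowan, alder, larch, yew, elm, maple}.
Not covered: hazel, cedar — 2 items.

2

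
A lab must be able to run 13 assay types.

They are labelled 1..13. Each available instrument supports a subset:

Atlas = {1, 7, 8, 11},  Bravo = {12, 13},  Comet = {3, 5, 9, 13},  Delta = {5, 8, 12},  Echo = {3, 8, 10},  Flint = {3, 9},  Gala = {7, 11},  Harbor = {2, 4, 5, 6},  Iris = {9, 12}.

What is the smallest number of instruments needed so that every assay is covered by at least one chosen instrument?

Take {Atlas, Comet, Delta, Echo, Harbor}. Their union is {1, 2, 3, 4, 5, 6, 7, 8, 9, 10, 11, 12, 13}, which is all 13 assays.
No 4 of the 9 instruments cover everything (all 126 combinations miss at least one assay), so 5 is optimal.

5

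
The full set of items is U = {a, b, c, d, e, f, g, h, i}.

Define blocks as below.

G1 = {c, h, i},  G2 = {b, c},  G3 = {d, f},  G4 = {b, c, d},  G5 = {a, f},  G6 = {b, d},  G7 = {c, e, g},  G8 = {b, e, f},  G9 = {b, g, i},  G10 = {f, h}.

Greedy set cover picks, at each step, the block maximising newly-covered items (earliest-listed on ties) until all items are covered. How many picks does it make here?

5

Greedy: pick G1 (covers 3 new) → pick G8 (covers 3 new) → pick G3 (covers 1 new) → pick G5 (covers 1 new) → pick G7 (covers 1 new). Total picks: 5.
(The true minimum cover uses only 4 blocks, so greedy is not optimal here.)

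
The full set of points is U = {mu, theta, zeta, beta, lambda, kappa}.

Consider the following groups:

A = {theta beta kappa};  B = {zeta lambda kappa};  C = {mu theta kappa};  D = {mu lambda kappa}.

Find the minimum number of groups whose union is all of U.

3

A, B, and C cover everything between them: the union {mu, theta, zeta, beta, lambda, kappa} is all of U.
Only B contains zeta, so B is forced; the remaining 3 points need at least 2 more groups (each remaining group adds at most 2) — so at least 3 groups are needed, and 3 is optimal.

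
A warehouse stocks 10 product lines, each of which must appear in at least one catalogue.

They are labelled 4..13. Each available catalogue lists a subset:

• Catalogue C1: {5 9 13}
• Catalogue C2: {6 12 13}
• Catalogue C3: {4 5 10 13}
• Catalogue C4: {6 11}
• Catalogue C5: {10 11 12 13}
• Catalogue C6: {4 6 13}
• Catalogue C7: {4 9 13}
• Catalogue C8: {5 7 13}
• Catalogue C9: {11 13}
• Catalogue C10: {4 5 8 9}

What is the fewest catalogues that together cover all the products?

C5 and C6 and C8 and C10 together: C5 ∪ C6 ∪ C8 ∪ C10 = {4, 5, 6, 7, 8, 9, 10, 11, 12, 13} — every product is covered.
Only C8 contains 7, so C8 is forced; the remaining 7 products need at least 3 more catalogues (each remaining catalogue adds at most 3) — so at least 4 catalogues are needed, and 4 is optimal.

4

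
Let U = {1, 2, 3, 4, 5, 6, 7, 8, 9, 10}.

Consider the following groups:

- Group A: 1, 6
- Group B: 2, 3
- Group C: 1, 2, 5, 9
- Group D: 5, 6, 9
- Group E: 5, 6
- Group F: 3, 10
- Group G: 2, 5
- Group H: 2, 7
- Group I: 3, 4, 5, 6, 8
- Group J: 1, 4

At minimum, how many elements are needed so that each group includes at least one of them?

4

The 4 elements {1, 2, 5, 10} hit every group.
The groups D, F, H, J are pairwise disjoint, so any hitting set needs a separate element for each — at least 4. Hence 4 is optimal.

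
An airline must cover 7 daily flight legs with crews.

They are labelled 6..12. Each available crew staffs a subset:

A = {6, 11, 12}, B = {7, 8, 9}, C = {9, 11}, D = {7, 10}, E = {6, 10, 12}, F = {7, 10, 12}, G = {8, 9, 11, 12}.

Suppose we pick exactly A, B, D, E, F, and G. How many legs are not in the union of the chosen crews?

0

Union of A, B, D, E, F, G = {6, 7, 8, 9, 10, 11, 12} — that's every leg, so 0 are uncovered.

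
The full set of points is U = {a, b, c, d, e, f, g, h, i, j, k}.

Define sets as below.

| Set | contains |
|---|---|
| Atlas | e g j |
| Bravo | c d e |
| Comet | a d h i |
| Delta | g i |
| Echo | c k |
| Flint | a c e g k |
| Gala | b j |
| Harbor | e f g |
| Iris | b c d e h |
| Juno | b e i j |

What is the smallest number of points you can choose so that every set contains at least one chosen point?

The 4 points {b, d, g, k} hit every set.
The sets Comet, Echo, Gala, Harbor are pairwise disjoint, so any hitting set needs a separate point for each — at least 4. Hence 4 is optimal.

4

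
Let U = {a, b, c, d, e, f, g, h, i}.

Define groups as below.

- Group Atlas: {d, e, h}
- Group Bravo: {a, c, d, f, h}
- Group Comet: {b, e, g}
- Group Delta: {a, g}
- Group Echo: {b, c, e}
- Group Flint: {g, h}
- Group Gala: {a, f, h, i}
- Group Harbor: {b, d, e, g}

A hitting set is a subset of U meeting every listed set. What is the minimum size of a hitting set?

Take T = {c, g, h}. Each listed group contains at least one of these, so T is a hitting set of size 3.
No choice of 2 points meets every group, so 3 is the minimum.

3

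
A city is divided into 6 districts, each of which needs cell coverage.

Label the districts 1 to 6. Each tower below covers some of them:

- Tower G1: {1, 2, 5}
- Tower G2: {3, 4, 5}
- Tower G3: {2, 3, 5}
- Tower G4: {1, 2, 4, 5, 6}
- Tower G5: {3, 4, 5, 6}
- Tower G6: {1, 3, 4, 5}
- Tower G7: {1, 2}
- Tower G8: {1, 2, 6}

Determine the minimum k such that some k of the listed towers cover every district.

2

G5 and G8 together: G5 ∪ G8 = {1, 2, 3, 4, 5, 6} — every district is covered.
No single tower has all 6 districts (the largest, G4, has 5), so 2 is optimal.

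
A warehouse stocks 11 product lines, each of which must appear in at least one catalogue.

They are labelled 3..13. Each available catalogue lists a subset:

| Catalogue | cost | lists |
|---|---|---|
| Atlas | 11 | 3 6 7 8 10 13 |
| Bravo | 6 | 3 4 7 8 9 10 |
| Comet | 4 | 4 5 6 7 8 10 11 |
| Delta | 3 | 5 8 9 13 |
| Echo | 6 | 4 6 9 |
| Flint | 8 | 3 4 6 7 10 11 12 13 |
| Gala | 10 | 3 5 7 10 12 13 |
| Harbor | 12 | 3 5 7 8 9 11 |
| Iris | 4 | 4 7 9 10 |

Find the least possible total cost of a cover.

11

Delta, Flint together cover every product (Delta ∪ Flint = {3, 4, 5, 6, 7, 8, 9, 10, 11, 12, 13}); total cost 3 + 8 = 11.
The greedy pick Comet, Delta, Flint costs 15; no covering selection beats 11.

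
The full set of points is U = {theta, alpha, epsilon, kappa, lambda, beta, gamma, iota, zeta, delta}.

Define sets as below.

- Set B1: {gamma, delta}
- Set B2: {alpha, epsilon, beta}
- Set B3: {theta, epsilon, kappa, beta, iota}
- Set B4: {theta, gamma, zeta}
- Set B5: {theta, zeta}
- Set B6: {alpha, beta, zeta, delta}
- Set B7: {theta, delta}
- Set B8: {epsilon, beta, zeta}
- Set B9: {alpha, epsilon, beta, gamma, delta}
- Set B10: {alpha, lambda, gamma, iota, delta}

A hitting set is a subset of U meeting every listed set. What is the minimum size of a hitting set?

3

H = {theta, beta, delta} meets every set (each contains at least one member of H), and |H| = 3.
The sets B1, B2, B5 are pairwise disjoint, so any hitting set needs a separate point for each — at least 3. Hence 3 is optimal.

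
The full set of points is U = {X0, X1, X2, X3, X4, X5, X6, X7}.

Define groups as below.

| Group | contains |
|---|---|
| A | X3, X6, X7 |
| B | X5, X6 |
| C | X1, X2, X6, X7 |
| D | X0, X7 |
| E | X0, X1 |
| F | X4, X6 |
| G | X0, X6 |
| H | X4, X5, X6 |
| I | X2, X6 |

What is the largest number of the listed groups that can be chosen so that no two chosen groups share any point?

2

E, F are pairwise disjoint (E={X0,X1}; F={X4,X6}).
Every remaining group overlaps one of these, and no 3 of the listed groups are pairwise disjoint, so 2 is the maximum.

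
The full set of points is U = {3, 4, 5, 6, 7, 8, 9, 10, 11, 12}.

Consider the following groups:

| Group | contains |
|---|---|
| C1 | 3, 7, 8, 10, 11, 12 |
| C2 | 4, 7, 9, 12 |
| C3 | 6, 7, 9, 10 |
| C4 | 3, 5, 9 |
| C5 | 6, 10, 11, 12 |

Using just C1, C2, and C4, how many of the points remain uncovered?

Union of C1, C2, C4 = {3, 4, 5, 7, 8, 9, 10, 11, 12}.
Not covered: 6 — 1 point.

1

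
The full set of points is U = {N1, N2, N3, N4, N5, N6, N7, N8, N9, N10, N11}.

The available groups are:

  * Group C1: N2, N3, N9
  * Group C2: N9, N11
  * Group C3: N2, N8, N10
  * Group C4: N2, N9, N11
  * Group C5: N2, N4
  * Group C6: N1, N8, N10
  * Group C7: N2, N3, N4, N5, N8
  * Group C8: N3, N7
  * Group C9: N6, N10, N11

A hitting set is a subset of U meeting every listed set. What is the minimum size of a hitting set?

4

Take H = {N2, N3, N10, N11}. Each listed group contains at least one of these, so H is a hitting set of size 4.
The groups C2, C5, C6, C8 are pairwise disjoint, so any hitting set needs a separate point for each — at least 4. Hence 4 is optimal.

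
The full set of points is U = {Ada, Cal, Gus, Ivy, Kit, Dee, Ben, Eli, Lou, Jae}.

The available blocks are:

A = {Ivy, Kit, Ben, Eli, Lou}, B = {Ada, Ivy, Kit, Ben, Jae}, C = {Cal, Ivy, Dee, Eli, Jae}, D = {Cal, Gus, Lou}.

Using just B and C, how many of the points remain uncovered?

Union of B, C = {Ada, Cal, Ivy, Kit, Dee, Ben, Eli, Jae}.
Not covered: Gus, Lou — 2 points.

2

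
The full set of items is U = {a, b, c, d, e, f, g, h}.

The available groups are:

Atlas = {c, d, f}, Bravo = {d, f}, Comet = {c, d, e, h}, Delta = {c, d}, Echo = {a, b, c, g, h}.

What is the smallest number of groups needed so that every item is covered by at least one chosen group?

Take {Atlas, Comet, Echo}. Their union is {a, b, c, d, e, f, g, h}, which is all 8 items.
Only Echo contains a, so Echo is forced; the remaining 3 items need at least 2 more groups (each remaining group adds at most 2) — so at least 3 groups are needed, and 3 is optimal.

3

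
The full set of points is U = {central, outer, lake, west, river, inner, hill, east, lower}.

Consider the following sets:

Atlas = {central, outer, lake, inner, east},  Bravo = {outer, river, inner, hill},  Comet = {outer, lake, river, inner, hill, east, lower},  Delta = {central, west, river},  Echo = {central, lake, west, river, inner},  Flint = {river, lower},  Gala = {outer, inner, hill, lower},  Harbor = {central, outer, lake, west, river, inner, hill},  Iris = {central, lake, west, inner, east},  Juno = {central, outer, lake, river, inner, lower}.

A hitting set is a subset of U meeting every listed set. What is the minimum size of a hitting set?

H = {river, inner} meets every set (each contains at least one member of H), and |H| = 2.
The sets Delta, Gala are pairwise disjoint, so any hitting set needs a separate point for each — at least 2. Hence 2 is optimal.

2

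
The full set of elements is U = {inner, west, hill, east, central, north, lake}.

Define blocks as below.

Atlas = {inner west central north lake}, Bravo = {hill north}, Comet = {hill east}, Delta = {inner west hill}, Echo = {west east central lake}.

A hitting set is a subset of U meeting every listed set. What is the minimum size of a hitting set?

Take H = {west, hill}. Each listed block contains at least one of these, so H is a hitting set of size 2.
The blocks Atlas, Comet are pairwise disjoint, so any hitting set needs a separate element for each — at least 2. Hence 2 is optimal.

2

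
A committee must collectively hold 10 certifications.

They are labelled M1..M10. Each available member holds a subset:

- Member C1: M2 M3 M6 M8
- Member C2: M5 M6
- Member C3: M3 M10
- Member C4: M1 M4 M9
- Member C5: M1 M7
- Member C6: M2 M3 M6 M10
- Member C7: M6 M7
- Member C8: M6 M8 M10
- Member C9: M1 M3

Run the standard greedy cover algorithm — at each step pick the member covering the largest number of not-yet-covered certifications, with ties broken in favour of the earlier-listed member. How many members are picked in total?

Greedy: pick C1 (covers 4 new) → pick C4 (covers 3 new) → pick C2 (covers 1 new) → pick C3 (covers 1 new) → pick C5 (covers 1 new). Total picks: 5.

5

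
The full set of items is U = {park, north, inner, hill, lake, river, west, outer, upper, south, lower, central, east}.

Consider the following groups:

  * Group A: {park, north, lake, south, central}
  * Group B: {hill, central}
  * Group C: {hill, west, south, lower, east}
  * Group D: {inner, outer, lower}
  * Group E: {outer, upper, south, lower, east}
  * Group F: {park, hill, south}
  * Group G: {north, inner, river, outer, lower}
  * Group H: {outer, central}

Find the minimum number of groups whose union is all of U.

4

A, C, E, and G cover everything between them: the union {park, north, inner, hill, lake, river, west, outer, upper, south, lower, central, east} is all of U.
No 3 of the 8 groups cover everything (all 56 combinations miss at least one item), so 4 is optimal.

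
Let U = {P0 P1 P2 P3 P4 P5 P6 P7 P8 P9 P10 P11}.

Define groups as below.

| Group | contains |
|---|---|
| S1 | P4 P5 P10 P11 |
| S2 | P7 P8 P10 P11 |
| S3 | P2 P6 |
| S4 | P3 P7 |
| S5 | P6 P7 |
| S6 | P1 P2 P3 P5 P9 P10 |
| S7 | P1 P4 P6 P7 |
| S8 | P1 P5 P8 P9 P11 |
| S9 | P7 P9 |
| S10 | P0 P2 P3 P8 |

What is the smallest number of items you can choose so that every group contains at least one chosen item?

H = {P2, P7, P11} meets every group (each contains at least one member of H), and |H| = 3.
The groups S1, S3, S4 are pairwise disjoint, so any hitting set needs a separate item for each — at least 3. Hence 3 is optimal.

3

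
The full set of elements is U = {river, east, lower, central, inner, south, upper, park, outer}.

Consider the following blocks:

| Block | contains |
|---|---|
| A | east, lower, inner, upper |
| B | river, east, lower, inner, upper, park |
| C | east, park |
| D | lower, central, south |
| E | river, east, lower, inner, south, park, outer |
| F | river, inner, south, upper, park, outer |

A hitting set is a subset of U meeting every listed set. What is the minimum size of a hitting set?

2

H = {lower, park} meets every block (each contains at least one member of H), and |H| = 2.
The blocks C, D are pairwise disjoint, so any hitting set needs a separate element for each — at least 2. Hence 2 is optimal.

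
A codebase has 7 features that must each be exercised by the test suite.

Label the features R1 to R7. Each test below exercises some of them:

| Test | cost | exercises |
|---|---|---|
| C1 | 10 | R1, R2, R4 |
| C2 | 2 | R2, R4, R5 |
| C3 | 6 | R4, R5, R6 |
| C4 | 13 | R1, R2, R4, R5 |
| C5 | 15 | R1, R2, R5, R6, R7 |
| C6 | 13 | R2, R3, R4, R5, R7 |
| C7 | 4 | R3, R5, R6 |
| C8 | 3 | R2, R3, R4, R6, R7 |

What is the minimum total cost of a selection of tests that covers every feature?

C1, C2, C8 together cover every feature (C1 ∪ C2 ∪ C8 = {R1, R2, R3, R4, R5, R6, R7}); total cost 10 + 2 + 3 = 15.
No covering selection has total cost below 15.

15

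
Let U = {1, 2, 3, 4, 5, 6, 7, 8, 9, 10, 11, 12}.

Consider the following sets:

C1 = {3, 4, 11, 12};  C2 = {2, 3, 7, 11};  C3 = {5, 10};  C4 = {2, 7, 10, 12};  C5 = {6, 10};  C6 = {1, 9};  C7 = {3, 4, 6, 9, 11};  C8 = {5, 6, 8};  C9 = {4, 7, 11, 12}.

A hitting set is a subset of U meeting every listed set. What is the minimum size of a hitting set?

4

Take H = {8, 9, 10, 11}. Each listed set contains at least one of these, so H is a hitting set of size 4.
No choice of 3 elements meets every set, so 4 is the minimum.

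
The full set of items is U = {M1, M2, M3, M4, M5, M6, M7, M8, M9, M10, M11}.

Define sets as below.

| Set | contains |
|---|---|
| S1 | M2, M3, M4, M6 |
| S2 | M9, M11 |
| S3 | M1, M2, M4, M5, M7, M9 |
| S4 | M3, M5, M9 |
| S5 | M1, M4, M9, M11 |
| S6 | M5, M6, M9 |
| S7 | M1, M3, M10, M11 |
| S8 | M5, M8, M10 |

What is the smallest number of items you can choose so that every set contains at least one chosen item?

Take H = {M6, M9, M10}. Each listed set contains at least one of these, so H is a hitting set of size 3.
The sets S1, S2, S8 are pairwise disjoint, so any hitting set needs a separate item for each — at least 3. Hence 3 is optimal.

3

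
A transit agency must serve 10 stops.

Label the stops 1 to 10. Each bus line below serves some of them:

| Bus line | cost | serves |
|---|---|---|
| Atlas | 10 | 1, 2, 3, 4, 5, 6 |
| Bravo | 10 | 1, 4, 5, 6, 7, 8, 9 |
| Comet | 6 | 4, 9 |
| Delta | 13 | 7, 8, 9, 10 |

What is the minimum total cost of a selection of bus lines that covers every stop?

Atlas, Delta together cover every stop (Atlas ∪ Delta = {1, 2, 3, 4, 5, 6, 7, 8, 9, 10}); total cost 10 + 13 = 23.
The greedy pick Bravo, Atlas, Delta costs 33; no covering selection beats 23.

23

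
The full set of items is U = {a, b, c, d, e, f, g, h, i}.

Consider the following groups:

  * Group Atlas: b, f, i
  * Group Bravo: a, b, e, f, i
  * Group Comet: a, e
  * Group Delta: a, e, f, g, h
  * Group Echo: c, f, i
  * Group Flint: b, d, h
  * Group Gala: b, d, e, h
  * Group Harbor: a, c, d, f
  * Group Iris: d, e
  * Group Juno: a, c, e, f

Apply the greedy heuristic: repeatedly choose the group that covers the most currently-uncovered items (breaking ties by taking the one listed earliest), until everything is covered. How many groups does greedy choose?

3

Greedy: pick Bravo (covers 5 new) → pick Delta (covers 2 new) → pick Harbor (covers 2 new). Total picks: 3.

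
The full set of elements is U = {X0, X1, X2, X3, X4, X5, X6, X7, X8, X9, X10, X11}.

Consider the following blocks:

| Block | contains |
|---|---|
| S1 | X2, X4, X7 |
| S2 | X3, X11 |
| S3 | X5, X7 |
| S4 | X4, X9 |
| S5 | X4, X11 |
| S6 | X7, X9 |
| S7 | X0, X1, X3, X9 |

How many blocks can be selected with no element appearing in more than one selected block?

S3, S5, S7 are pairwise disjoint (S3={X5,X7}; S5={X4,X11}; S7={X0,X1,X3,X9}).
Every remaining block overlaps one of these, and no 4 of the listed blocks are pairwise disjoint, so 3 is the maximum.

3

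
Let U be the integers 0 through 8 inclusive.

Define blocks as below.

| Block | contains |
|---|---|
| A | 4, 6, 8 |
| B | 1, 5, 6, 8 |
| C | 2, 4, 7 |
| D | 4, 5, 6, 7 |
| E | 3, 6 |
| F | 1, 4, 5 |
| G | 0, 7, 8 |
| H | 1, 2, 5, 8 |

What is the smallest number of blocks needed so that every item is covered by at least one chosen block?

4

A and E and G and H together: A ∪ E ∪ G ∪ H = {0, 1, 2, 3, 4, 5, 6, 7, 8} — every item is covered.
No 3 of the 8 blocks cover everything (all 56 combinations miss at least one item), so 4 is optimal.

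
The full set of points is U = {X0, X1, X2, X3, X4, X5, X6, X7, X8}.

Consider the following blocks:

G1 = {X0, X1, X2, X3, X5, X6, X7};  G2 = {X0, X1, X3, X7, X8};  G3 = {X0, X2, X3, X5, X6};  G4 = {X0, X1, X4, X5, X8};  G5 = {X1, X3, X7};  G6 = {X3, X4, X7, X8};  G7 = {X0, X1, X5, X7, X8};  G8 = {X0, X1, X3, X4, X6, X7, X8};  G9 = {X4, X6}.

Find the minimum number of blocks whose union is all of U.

Take {G1, G4}. Their union is {X0, X1, X2, X3, X4, X5, X6, X7, X8}, which is all 9 points.
No single block has all 9 points (the largest, G1, has 7), so 2 is optimal.

2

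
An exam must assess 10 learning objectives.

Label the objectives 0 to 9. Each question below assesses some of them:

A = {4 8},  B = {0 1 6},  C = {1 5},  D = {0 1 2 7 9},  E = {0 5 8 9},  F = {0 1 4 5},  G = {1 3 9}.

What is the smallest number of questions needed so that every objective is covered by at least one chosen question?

Take {A, B, D, E, G}. Their union is {0, 1, 2, 3, 4, 5, 6, 7, 8, 9}, which is all 10 objectives.
No 4 of the 7 questions cover everything (all 35 combinations miss at least one objective), so 5 is optimal.

5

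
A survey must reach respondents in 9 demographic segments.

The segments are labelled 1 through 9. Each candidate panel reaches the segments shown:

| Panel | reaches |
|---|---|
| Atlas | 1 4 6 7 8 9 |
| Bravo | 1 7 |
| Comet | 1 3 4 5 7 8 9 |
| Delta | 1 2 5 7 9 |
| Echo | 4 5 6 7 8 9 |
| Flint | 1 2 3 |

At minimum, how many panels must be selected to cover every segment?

Echo and Flint together: Echo ∪ Flint = {1, 2, 3, 4, 5, 6, 7, 8, 9} — every segment is covered.
No single panel has all 9 segments (the largest, Comet, has 7), so 2 is optimal.

2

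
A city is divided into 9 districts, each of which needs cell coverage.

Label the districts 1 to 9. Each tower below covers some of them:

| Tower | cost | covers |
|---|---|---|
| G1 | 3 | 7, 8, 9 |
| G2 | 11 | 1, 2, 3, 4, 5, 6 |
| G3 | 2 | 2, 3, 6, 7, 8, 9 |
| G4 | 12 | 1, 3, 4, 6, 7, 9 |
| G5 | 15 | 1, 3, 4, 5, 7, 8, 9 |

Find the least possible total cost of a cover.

G2, G3 together cover every district (G2 ∪ G3 = {1, 2, 3, 4, 5, 6, 7, 8, 9}); total cost 11 + 2 = 13.
No covering selection has total cost below 13.

13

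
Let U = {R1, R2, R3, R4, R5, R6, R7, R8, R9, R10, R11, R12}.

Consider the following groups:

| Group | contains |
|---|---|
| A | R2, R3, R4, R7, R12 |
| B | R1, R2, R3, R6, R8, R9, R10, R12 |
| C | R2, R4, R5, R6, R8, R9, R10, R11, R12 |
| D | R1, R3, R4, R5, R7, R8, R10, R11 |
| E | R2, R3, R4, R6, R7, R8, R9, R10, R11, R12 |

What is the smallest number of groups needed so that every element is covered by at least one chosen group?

2

B and D together: B ∪ D = {R1, R2, R3, R4, R5, R6, R7, R8, R9, R10, R11, R12} — every element is covered.
No single group has all 12 elements (the largest, E, has 10), so 2 is optimal.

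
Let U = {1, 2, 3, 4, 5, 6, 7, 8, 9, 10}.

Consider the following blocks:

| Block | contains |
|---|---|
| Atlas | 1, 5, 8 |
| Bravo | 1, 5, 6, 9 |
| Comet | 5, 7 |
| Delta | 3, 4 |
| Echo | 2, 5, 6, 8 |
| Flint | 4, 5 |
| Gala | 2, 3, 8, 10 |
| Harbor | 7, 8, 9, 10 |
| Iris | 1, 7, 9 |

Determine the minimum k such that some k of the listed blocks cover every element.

4

Delta and Echo and Gala and Iris together: Delta ∪ Echo ∪ Gala ∪ Iris = {1, 2, 3, 4, 5, 6, 7, 8, 9, 10} — every element is covered.
No 3 of the 9 blocks cover everything (all 84 combinations miss at least one element), so 4 is optimal.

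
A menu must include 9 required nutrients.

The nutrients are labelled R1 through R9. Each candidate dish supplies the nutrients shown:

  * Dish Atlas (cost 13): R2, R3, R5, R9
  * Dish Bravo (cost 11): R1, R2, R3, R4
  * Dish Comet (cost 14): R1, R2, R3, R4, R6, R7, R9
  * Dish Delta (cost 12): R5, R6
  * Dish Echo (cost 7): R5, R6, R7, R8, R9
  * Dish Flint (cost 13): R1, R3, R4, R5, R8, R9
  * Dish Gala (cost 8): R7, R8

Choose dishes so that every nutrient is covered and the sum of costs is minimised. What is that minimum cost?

18

Bravo, Echo together cover every nutrient (Bravo ∪ Echo = {R1, R2, R3, R4, R5, R6, R7, R8, R9}); total cost 11 + 7 = 18.
No covering selection has total cost below 18.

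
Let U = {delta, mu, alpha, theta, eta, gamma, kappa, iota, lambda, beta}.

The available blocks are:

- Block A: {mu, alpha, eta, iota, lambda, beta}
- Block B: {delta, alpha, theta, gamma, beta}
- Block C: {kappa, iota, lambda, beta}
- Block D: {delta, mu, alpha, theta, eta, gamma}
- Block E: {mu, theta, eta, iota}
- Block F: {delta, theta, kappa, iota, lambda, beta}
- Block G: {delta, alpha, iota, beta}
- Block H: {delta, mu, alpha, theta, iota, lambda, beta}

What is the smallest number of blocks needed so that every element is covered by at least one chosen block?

Take {D, F}. Their union is {delta, mu, alpha, theta, eta, gamma, kappa, iota, lambda, beta}, which is all 10 elements.
No single block has all 10 elements (the largest, H, has 7), so 2 is optimal.

2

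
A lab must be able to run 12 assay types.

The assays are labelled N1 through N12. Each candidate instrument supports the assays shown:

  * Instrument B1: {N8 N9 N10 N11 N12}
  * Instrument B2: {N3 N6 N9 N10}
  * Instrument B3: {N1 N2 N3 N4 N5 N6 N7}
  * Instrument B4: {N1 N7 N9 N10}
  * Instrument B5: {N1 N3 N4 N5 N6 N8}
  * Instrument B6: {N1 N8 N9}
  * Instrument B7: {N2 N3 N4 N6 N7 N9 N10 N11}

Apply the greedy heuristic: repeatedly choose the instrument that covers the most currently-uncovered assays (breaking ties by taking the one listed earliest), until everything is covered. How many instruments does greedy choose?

Greedy: pick B7 (covers 8 new) → pick B5 (covers 3 new) → pick B1 (covers 1 new). Total picks: 3.
(The true minimum cover uses only 2 instruments, so greedy is not optimal here.)

3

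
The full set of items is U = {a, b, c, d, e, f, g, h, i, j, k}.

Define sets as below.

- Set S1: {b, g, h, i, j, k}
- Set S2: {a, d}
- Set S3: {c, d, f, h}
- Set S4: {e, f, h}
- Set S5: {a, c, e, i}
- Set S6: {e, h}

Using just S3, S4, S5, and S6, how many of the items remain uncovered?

4

Union of S3, S4, S5, S6 = {a, c, d, e, f, h, i}.
Not covered: b, g, j, k — 4 items.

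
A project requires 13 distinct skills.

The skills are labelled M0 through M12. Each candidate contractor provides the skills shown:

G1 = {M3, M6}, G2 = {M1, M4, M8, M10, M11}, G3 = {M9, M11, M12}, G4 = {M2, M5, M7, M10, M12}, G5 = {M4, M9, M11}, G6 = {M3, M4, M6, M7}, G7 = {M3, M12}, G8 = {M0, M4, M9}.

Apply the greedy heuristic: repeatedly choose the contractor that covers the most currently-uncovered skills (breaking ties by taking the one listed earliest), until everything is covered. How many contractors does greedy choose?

4

Greedy: pick G2 (covers 5 new) → pick G4 (covers 4 new) → pick G1 (covers 2 new) → pick G8 (covers 2 new). Total picks: 4.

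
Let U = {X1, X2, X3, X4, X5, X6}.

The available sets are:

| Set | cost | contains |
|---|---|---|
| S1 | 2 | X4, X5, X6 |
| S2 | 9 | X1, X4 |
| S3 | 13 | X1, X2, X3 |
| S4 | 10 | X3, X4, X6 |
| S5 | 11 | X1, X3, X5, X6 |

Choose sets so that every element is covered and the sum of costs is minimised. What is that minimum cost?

S1, S3 together cover every element (S1 ∪ S3 = {X1, X2, X3, X4, X5, X6}); total cost 2 + 13 = 15.
No covering selection has total cost below 15.

15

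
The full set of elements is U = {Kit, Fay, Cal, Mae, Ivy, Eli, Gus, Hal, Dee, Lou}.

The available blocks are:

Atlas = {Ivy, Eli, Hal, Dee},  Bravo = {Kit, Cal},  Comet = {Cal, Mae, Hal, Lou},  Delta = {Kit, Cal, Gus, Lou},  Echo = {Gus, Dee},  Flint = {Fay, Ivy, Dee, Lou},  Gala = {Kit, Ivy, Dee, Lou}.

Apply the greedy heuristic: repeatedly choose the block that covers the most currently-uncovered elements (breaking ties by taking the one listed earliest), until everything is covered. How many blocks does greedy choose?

4

Greedy: pick Atlas (covers 4 new) → pick Delta (covers 4 new) → pick Comet (covers 1 new) → pick Flint (covers 1 new). Total picks: 4.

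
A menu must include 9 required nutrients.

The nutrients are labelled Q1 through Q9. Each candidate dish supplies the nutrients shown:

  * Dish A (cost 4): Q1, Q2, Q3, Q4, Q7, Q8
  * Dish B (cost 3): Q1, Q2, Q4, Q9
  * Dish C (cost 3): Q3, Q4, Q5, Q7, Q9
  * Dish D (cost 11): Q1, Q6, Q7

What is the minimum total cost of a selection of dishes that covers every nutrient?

A, C, D together cover every nutrient (A ∪ C ∪ D = {Q1, Q2, Q3, Q4, Q5, Q6, Q7, Q8, Q9}); total cost 4 + 3 + 11 = 18.
No covering selection has total cost below 18.

18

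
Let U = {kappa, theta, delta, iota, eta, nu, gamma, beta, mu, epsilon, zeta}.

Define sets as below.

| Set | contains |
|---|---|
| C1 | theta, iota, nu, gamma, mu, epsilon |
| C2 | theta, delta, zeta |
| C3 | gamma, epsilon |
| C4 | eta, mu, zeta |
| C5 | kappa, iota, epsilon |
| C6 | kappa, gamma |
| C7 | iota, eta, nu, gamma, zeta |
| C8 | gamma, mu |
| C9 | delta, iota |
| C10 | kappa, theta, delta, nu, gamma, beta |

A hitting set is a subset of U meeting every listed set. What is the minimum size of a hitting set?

H = {iota, gamma, zeta} meets every set (each contains at least one member of H), and |H| = 3.
The sets C4, C6, C9 are pairwise disjoint, so any hitting set needs a separate element for each — at least 3. Hence 3 is optimal.

3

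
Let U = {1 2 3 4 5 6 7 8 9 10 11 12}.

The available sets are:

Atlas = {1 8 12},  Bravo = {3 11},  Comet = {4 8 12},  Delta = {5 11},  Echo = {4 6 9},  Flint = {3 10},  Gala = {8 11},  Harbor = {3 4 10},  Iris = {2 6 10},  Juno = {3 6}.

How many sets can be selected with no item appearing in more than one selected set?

4

Atlas, Delta, Echo, Flint are pairwise disjoint (Atlas={1,8,12}; Delta={5,11}; Echo={4,6,9}; Flint={3,10}).
Every remaining set overlaps one of these, and no 5 of the listed sets are pairwise disjoint, so 4 is the maximum.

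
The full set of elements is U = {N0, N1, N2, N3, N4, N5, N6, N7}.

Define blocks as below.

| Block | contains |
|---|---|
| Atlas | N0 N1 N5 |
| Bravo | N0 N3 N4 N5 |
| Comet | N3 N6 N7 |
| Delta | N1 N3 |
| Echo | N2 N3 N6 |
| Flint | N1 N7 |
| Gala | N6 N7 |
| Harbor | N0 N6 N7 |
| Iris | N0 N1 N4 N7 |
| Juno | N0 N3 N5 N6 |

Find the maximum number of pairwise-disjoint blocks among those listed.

Bravo, Flint are pairwise disjoint (Bravo={N0,N3,N4,N5}; Flint={N1,N7}).
Every remaining block overlaps one of these, and no 3 of the listed blocks are pairwise disjoint, so 2 is the maximum.

2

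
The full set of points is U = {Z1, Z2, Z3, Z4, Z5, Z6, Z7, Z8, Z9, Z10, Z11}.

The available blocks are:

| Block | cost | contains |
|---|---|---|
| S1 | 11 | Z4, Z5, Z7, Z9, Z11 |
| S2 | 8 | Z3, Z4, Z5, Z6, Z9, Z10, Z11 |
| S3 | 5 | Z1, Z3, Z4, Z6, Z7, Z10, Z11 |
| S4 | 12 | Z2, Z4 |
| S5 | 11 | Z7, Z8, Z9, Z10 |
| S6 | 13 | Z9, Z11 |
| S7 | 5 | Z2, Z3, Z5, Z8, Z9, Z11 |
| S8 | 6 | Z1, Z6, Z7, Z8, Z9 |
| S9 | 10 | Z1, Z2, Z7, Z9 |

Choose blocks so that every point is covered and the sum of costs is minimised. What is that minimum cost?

S3, S7 together cover every point (S3 ∪ S7 = {Z1, Z2, Z3, Z4, Z5, Z6, Z7, Z8, Z9, Z10, Z11}); total cost 5 + 5 = 10.
No covering selection has total cost below 10.

10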